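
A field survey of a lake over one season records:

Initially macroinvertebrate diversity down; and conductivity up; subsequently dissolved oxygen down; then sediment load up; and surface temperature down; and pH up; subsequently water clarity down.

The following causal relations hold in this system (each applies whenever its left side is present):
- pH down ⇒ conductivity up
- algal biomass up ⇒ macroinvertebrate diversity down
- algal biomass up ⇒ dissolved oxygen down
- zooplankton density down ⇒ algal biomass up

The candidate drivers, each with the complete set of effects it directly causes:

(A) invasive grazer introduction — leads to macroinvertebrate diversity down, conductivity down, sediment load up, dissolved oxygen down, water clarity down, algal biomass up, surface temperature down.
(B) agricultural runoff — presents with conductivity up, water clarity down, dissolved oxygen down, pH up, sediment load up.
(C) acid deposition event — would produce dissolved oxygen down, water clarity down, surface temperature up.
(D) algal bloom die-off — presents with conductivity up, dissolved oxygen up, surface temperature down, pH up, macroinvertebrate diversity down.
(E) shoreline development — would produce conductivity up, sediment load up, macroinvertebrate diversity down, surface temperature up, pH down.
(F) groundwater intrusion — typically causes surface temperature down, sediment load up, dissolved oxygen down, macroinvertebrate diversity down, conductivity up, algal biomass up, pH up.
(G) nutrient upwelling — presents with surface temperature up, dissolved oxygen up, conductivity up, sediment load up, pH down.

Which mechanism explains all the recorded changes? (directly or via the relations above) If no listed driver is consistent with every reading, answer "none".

none

Per-candidate check:
(A) invasive grazer introduction — macroinvertebrate diversity down +; conductivity up -; dissolved oxygen down +; sediment load up +; surface temperature down +; pH up -; water clarity down +
(B) agricultural runoff — does not account for macroinvertebrate diversity down, surface temperature down
(C) acid deposition event — macroinvertebrate diversity down -; conductivity up -; dissolved oxygen down +; sediment load up -; surface temperature down -; pH up -; water clarity down +
(D) algal bloom die-off — fails on dissolved oxygen down, sediment load up, water clarity down (predicts dissolved oxygen up, not dissolved oxygen down)
(E) shoreline development — macroinvertebrate diversity down +; conductivity up +; dissolved oxygen down -; sediment load up +; surface temperature down -; pH up -; water clarity down -
(F) groundwater intrusion — does not account for water clarity down
(G) nutrient upwelling — fails on macroinvertebrate diversity down, dissolved oxygen down, surface temperature down, pH up, water clarity down (predicts dissolved oxygen up, not dissolved oxygen down; predicts surface temperature up, not surface temperature down; predicts pH down, not pH up)
Every candidate fails on at least one observation.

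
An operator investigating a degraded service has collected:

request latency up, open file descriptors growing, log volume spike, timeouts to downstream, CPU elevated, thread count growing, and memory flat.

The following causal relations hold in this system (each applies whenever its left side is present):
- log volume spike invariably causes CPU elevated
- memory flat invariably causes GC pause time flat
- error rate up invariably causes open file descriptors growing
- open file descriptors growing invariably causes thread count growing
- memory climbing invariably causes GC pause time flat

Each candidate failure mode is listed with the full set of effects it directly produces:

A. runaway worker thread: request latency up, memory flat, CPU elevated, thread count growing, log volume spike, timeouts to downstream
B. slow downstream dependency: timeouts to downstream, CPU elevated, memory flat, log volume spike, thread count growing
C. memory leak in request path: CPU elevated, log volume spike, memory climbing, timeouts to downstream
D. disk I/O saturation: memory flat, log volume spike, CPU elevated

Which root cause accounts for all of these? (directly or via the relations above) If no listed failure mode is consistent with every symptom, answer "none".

Checking each candidate against the observations:
(A) runaway worker thread — request latency up match; open file descriptors growing miss; log volume spike match; timeouts to downstream match; CPU elevated match; thread count growing match; memory flat match
(B) slow downstream dependency — does not account for request latency up, open file descriptors growing
(C) memory leak in request path — fails on request latency up, open file descriptors growing, thread count growing, memory flat (predicts memory climbing, not memory flat)
(D) disk I/O saturation — does not account for request latency up, open file descriptors growing, timeouts to downstream, thread count growing
Every candidate fails on at least one observation.

none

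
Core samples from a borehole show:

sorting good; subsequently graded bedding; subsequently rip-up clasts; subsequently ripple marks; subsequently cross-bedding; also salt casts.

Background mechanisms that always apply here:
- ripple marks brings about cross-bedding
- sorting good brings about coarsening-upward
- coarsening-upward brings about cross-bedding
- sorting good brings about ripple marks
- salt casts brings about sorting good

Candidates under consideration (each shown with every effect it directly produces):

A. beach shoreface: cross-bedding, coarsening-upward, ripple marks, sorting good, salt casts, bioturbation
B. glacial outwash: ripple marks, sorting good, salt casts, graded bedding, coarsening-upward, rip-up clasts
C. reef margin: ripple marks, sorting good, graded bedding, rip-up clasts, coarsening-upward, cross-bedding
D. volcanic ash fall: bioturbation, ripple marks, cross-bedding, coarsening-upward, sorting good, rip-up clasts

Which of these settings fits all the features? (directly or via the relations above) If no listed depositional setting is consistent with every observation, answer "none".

For each candidate, compare predicted effects to what was observed:
(A) beach shoreface — sorting good yes; graded bedding NO; rip-up clasts NO; ripple marks yes; cross-bedding yes; salt casts yes
(B) glacial outwash — sorting good yes; graded bedding yes; rip-up clasts yes; ripple marks yes; cross-bedding yes (by ripple marks → cross-bedding); salt casts yes
(C) reef margin — sorting good yes; graded bedding yes; rip-up clasts yes; ripple marks yes; cross-bedding yes; salt casts NO
(D) volcanic ash fall — does not account for graded bedding, salt casts
Only (B) is consistent with every observation.

B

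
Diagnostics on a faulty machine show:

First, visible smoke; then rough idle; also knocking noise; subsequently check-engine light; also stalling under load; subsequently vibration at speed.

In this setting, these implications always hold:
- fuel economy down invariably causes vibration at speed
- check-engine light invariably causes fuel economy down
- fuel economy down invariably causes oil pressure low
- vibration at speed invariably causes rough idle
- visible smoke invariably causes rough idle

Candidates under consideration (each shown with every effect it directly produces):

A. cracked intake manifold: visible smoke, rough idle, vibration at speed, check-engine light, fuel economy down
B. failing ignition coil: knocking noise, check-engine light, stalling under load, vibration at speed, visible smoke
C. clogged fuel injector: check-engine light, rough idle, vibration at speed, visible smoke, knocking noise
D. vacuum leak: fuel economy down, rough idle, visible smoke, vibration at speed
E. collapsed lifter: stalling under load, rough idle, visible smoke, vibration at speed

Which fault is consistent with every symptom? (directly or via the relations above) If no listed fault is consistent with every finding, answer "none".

B

Per-candidate check:
(A) cracked intake manifold — does not account for knocking noise, stalling under load
(B) failing ignition coil — visible smoke yes; rough idle yes (by vibration at speed → rough idle); knocking noise yes; check-engine light yes; stalling under load yes; vibration at speed yes
(C) clogged fuel injector — does not account for stalling under load
(D) vacuum leak — does not account for knocking noise, check-engine light, stalling under load
(E) collapsed lifter — visible smoke yes; rough idle yes; knocking noise NO; check-engine light NO; stalling under load yes; vibration at speed yes
(B) alone accounts for all the evidence.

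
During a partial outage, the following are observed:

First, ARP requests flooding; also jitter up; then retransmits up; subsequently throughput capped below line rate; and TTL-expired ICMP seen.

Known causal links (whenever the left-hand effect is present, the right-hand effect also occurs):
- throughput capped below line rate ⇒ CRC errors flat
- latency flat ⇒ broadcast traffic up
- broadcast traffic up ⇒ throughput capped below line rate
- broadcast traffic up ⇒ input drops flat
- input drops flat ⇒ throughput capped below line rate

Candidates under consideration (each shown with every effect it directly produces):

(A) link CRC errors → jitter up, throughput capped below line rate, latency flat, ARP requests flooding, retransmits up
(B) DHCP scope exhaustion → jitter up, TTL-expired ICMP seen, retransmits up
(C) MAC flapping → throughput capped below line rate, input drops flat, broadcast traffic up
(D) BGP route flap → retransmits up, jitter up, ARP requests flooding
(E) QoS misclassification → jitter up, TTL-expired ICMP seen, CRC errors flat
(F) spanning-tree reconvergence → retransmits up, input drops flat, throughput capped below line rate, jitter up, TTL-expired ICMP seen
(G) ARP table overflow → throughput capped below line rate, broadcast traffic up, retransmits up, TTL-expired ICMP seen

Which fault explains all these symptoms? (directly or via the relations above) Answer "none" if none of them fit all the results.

none

Testing each hypothesis:
(A) link CRC errors — does not account for TTL-expired ICMP seen
(B) DHCP scope exhaustion — ARP requests flooding ✗; jitter up ✓; retransmits up ✓; throughput capped below line rate ✗; TTL-expired ICMP seen ✓
(C) MAC flapping — does not account for ARP requests flooding, jitter up, retransmits up, TTL-expired ICMP seen
(D) BGP route flap — does not account for throughput capped below line rate, TTL-expired ICMP seen
(E) QoS misclassification — does not account for ARP requests flooding, retransmits up, throughput capped below line rate
(F) spanning-tree reconvergence — ARP requests flooding ✗; jitter up ✓; retransmits up ✓; throughput capped below line rate ✓; TTL-expired ICMP seen ✓
(G) ARP table overflow — does not account for ARP requests flooding, jitter up
None of the listed candidates fits everything.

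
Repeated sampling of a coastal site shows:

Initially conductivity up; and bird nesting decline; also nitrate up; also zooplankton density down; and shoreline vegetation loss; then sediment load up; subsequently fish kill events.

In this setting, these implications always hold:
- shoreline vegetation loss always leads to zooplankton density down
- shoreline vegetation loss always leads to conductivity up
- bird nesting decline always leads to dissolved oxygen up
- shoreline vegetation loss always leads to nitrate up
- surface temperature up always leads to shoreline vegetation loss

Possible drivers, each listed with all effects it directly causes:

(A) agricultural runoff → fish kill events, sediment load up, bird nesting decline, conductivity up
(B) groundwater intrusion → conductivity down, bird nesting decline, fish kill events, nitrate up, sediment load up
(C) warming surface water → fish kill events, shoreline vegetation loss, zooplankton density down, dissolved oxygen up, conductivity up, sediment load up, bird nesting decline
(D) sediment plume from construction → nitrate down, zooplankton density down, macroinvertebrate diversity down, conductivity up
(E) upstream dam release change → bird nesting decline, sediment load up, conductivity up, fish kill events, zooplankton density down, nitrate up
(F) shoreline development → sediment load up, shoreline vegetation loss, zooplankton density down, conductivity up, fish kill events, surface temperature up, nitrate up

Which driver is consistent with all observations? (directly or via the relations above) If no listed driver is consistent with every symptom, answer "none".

Checking each candidate against the observations:
(A) agricultural runoff — conductivity up ✓; bird nesting decline ✓; nitrate up ✗; zooplankton density down ✗; shoreline vegetation loss ✗; sediment load up ✓; fish kill events ✓
(B) groundwater intrusion — conductivity up ✗; bird nesting decline ✓; nitrate up ✓; zooplankton density down ✗; shoreline vegetation loss ✗; sediment load up ✓; fish kill events ✓
(C) warming surface water — accounts for every observation (nitrate up by shoreline vegetation loss → nitrate up)
(D) sediment plume from construction — fails on bird nesting decline, nitrate up, shoreline vegetation loss, sediment load up, fish kill events (predicts nitrate down, not nitrate up)
(E) upstream dam release change — does not account for shoreline vegetation loss
(F) shoreline development — conductivity up ✓; bird nesting decline ✗; nitrate up ✓; zooplankton density down ✓; shoreline vegetation loss ✓; sediment load up ✓; fish kill events ✓
(C) alone accounts for all the evidence.

C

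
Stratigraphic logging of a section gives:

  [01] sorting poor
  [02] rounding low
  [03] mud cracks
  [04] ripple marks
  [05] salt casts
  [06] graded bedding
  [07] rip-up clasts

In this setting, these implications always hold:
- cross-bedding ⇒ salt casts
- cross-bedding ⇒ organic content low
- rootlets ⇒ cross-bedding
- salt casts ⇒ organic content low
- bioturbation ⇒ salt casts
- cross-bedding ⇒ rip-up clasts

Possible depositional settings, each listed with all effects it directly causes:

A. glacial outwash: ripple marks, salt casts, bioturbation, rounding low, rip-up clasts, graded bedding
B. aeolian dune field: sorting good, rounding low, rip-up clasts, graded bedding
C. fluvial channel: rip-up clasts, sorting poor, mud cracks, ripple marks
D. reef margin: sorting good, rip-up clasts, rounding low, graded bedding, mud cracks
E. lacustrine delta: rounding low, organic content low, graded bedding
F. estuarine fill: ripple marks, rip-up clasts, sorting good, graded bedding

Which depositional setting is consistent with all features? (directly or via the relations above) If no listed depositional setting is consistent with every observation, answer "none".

For each candidate, compare predicted effects to what was observed:
(A) glacial outwash — sorting poor ✗; rounding low ✓; mud cracks ✗; ripple marks ✓; salt casts ✓; graded bedding ✓; rip-up clasts ✓
(B) aeolian dune field — sorting poor ✗; rounding low ✓; mud cracks ✗; ripple marks ✗; salt casts ✗; graded bedding ✓; rip-up clasts ✓
(C) fluvial channel — sorting poor ✓; rounding low ✗; mud cracks ✓; ripple marks ✓; salt casts ✗; graded bedding ✗; rip-up clasts ✓
(D) reef margin — sorting poor ✗; rounding low ✓; mud cracks ✓; ripple marks ✗; salt casts ✗; graded bedding ✓; rip-up clasts ✓
(E) lacustrine delta — does not account for sorting poor, mud cracks, ripple marks, salt casts, rip-up clasts
(F) estuarine fill — sorting poor ✗; rounding low ✗; mud cracks ✗; ripple marks ✓; salt casts ✗; graded bedding ✓; rip-up clasts ✓
None of the listed candidates fits everything.

none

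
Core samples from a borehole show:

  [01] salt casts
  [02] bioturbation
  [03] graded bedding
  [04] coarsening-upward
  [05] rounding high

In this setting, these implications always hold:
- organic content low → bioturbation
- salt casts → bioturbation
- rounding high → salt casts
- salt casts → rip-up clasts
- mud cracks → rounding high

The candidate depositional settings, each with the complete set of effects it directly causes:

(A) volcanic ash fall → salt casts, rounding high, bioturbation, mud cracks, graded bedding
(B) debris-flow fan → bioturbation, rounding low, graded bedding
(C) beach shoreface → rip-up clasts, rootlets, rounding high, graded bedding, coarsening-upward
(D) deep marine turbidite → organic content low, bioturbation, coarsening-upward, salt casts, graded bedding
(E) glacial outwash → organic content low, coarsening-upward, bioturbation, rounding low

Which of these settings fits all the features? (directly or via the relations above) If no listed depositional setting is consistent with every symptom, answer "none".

For each candidate, compare predicted effects to what was observed:
(A) volcanic ash fall — does not account for coarsening-upward
(B) debris-flow fan — fails on salt casts, coarsening-upward, rounding high (predicts rounding low, not rounding high)
(C) beach shoreface — salt casts ✓ (by rounding high → salt casts); bioturbation ✓ (by rounding high → salt casts → bioturbation); graded bedding ✓; coarsening-upward ✓; rounding high ✓
(D) deep marine turbidite — salt casts ✓; bioturbation ✓; graded bedding ✓; coarsening-upward ✓; rounding high ✗
(E) glacial outwash — fails on salt casts, graded bedding, rounding high (predicts rounding low, not rounding high)
Only (C) is consistent with every observation.

C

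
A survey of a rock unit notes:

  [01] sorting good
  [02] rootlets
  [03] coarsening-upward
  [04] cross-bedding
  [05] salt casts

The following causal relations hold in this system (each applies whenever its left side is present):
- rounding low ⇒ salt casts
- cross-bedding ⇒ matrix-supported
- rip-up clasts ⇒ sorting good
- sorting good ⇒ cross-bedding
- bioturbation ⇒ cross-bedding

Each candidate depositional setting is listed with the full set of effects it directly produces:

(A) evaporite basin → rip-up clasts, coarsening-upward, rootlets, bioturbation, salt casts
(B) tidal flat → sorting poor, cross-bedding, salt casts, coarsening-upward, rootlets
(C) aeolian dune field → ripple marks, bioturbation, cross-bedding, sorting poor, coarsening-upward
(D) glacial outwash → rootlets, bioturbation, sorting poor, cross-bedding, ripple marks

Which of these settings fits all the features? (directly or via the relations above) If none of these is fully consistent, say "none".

A

Per-candidate check:
(A) evaporite basin — sorting good ✓ (through rip-up clasts → sorting good); rootlets ✓; coarsening-upward ✓; cross-bedding ✓ (through bioturbation → cross-bedding); salt casts ✓
(B) tidal flat — sorting good ✗; rootlets ✓; coarsening-upward ✓; cross-bedding ✓; salt casts ✓
(C) aeolian dune field — sorting good ✗; rootlets ✗; coarsening-upward ✓; cross-bedding ✓; salt casts ✗
(D) glacial outwash — sorting good ✗; rootlets ✓; coarsening-upward ✗; cross-bedding ✓; salt casts ✗
Only (A) is consistent with every observation.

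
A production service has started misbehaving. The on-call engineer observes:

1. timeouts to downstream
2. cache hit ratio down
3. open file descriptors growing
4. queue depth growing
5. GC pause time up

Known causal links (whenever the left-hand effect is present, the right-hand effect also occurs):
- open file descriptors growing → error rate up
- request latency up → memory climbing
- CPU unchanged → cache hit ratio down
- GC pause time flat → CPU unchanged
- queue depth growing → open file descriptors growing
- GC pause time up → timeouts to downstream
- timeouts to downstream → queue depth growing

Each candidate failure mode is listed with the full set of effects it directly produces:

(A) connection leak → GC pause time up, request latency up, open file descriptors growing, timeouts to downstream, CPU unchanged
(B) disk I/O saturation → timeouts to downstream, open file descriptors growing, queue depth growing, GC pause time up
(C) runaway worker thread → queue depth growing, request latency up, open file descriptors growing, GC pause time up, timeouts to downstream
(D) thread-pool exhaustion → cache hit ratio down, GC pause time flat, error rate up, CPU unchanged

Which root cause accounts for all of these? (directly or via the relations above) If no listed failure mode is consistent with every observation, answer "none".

A

For each candidate, compare predicted effects to what was observed:
(A) connection leak — accounts for every observation (cache hit ratio down through CPU unchanged → cache hit ratio down)
(B) disk I/O saturation — timeouts to downstream +; cache hit ratio down -; open file descriptors growing +; queue depth growing +; GC pause time up +
(C) runaway worker thread — does not account for cache hit ratio down
(D) thread-pool exhaustion — fails on timeouts to downstream, open file descriptors growing, queue depth growing, GC pause time up (predicts GC pause time flat, not GC pause time up)
Only (A) is consistent with every observation.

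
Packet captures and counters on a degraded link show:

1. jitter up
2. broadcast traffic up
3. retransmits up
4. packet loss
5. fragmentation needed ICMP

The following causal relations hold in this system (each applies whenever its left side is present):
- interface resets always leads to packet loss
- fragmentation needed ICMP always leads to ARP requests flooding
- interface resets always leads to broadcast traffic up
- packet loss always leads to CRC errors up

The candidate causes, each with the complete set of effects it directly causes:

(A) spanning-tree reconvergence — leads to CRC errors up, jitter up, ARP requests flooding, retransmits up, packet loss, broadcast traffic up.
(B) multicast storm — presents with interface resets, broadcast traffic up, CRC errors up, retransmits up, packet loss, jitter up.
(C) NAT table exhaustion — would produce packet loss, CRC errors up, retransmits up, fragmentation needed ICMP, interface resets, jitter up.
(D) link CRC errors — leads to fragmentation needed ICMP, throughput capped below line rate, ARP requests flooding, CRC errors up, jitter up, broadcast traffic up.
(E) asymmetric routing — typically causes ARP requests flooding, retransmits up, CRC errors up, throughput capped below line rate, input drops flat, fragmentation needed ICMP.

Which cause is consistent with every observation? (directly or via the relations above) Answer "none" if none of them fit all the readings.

C

Testing each hypothesis:
(A) spanning-tree reconvergence — jitter up yes; broadcast traffic up yes; retransmits up yes; packet loss yes; fragmentation needed ICMP NO
(B) multicast storm — jitter up yes; broadcast traffic up yes; retransmits up yes; packet loss yes; fragmentation needed ICMP NO
(C) NAT table exhaustion — accounts for every observation (broadcast traffic up by interface resets → broadcast traffic up)
(D) link CRC errors — jitter up yes; broadcast traffic up yes; retransmits up NO; packet loss NO; fragmentation needed ICMP yes
(E) asymmetric routing — does not account for jitter up, broadcast traffic up, packet loss
(C) alone accounts for all the evidence.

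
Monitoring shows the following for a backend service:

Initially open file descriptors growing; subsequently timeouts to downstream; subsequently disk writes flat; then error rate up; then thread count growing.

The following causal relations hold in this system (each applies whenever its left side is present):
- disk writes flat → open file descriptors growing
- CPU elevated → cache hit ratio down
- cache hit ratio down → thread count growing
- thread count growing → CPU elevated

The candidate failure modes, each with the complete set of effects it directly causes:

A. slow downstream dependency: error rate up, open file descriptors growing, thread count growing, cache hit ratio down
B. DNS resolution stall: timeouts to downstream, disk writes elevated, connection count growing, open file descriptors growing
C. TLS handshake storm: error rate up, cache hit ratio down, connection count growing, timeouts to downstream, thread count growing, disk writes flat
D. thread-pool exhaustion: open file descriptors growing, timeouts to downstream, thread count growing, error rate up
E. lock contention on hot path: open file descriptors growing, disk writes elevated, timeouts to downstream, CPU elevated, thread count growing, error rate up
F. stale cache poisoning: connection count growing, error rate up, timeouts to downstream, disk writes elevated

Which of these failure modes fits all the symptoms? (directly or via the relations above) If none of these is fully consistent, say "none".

For each candidate, compare predicted effects to what was observed:
(A) slow downstream dependency — does not account for timeouts to downstream, disk writes flat
(B) DNS resolution stall — fails on disk writes flat, error rate up, thread count growing (predicts disk writes elevated, not disk writes flat)
(C) TLS handshake storm — accounts for every observation (open file descriptors growing via disk writes flat → open file descriptors growing)
(D) thread-pool exhaustion — open file descriptors growing match; timeouts to downstream match; disk writes flat miss; error rate up match; thread count growing match
(E) lock contention on hot path — fails on disk writes flat (predicts disk writes elevated, not disk writes flat)
(F) stale cache poisoning — open file descriptors growing miss; timeouts to downstream match; disk writes flat miss; error rate up match; thread count growing miss
(C) alone accounts for all the evidence.

C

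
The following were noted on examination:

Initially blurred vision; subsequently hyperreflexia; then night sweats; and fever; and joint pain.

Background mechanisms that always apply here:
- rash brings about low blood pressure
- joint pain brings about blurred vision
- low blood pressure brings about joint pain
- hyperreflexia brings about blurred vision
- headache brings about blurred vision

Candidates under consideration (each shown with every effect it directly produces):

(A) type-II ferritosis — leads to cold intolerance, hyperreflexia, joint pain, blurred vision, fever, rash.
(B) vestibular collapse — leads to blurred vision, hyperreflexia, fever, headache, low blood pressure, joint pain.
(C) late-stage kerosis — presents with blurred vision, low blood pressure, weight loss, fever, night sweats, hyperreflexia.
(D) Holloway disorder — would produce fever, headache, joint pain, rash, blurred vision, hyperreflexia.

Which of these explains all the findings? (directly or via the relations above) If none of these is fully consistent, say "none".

Testing each hypothesis:
(A) type-II ferritosis — blurred vision yes; hyperreflexia yes; night sweats NO; fever yes; joint pain yes
(B) vestibular collapse — blurred vision yes; hyperreflexia yes; night sweats NO; fever yes; joint pain yes
(C) late-stage kerosis — blurred vision yes; hyperreflexia yes; night sweats yes; fever yes; joint pain yes (through low blood pressure → joint pain)
(D) Holloway disorder — blurred vision yes; hyperreflexia yes; night sweats NO; fever yes; joint pain yes
(C) alone accounts for all the evidence.

C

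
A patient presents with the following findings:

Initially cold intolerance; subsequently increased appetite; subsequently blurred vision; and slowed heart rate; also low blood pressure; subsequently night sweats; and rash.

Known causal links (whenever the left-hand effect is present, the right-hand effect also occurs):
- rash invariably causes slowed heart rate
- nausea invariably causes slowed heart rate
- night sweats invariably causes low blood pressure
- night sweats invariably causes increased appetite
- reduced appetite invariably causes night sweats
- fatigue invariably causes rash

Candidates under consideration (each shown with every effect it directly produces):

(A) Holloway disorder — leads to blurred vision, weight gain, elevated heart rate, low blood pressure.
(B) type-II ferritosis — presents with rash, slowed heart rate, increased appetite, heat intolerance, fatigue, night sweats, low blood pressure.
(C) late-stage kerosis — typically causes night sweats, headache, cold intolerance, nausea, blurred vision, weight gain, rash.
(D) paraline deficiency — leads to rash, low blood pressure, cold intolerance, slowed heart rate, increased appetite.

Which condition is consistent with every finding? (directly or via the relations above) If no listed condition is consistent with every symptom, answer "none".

For each candidate, compare predicted effects to what was observed:
(A) Holloway disorder — fails on cold intolerance, increased appetite, slowed heart rate, night sweats, rash (predicts elevated heart rate, not slowed heart rate)
(B) type-II ferritosis — cold intolerance ✗; increased appetite ✓; blurred vision ✗; slowed heart rate ✓; low blood pressure ✓; night sweats ✓; rash ✓
(C) late-stage kerosis — accounts for every observation (increased appetite via night sweats → increased appetite)
(D) paraline deficiency — does not account for blurred vision, night sweats
Only (C) is consistent with every observation.

C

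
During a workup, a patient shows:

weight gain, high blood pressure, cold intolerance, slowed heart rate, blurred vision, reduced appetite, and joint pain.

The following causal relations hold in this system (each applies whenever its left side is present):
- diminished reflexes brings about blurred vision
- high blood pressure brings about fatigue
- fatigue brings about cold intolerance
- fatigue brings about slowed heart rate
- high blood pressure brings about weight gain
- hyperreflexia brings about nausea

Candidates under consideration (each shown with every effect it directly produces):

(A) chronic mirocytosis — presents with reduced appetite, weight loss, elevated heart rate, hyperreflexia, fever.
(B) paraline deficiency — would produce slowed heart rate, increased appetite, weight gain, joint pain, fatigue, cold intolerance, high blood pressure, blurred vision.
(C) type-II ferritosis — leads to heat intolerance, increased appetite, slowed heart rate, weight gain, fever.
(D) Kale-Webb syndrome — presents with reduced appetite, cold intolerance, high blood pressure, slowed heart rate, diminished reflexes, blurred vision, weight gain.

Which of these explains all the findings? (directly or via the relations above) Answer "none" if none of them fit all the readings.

Per-candidate check:
(A) chronic mirocytosis — weight gain ✗; high blood pressure ✗; cold intolerance ✗; slowed heart rate ✗; blurred vision ✗; reduced appetite ✓; joint pain ✗
(B) paraline deficiency — weight gain ✓; high blood pressure ✓; cold intolerance ✓; slowed heart rate ✓; blurred vision ✓; reduced appetite ✗; joint pain ✓
(C) type-II ferritosis — weight gain ✓; high blood pressure ✗; cold intolerance ✗; slowed heart rate ✓; blurred vision ✗; reduced appetite ✗; joint pain ✗
(D) Kale-Webb syndrome — does not account for joint pain
No candidate is consistent with all observations.

none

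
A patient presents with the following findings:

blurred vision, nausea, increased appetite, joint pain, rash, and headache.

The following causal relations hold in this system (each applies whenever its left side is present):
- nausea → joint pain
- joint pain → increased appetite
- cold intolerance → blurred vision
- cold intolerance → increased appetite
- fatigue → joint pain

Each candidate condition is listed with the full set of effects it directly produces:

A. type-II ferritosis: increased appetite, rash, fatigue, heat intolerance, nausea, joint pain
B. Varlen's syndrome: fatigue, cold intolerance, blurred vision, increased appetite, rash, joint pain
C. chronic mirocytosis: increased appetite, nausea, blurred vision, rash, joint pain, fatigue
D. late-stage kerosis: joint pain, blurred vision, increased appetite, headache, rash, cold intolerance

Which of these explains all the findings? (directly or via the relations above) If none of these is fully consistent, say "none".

Per-candidate check:
(A) type-II ferritosis — blurred vision miss; nausea match; increased appetite match; joint pain match; rash match; headache miss
(B) Varlen's syndrome — does not account for nausea, headache
(C) chronic mirocytosis — does not account for headache
(D) late-stage kerosis — does not account for nausea
None of the listed candidates fits everything.

none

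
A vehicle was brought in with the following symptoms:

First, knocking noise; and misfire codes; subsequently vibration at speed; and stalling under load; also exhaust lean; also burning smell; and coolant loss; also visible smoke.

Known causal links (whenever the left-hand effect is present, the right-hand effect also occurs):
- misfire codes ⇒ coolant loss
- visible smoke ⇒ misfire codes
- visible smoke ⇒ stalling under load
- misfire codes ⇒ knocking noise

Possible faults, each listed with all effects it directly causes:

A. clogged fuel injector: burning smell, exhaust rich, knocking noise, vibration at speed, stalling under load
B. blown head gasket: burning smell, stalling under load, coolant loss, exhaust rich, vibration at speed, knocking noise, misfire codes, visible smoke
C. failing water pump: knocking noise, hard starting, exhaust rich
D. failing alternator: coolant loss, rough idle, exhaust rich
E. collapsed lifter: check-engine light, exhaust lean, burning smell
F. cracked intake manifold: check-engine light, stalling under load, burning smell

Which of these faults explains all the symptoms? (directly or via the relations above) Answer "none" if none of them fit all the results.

none

Checking each candidate against the observations:
(A) clogged fuel injector — knocking noise yes; misfire codes NO; vibration at speed yes; stalling under load yes; exhaust lean NO; burning smell yes; coolant loss NO; visible smoke NO
(B) blown head gasket — knocking noise yes; misfire codes yes; vibration at speed yes; stalling under load yes; exhaust lean NO; burning smell yes; coolant loss yes; visible smoke yes
(C) failing water pump — knocking noise yes; misfire codes NO; vibration at speed NO; stalling under load NO; exhaust lean NO; burning smell NO; coolant loss NO; visible smoke NO
(D) failing alternator — knocking noise NO; misfire codes NO; vibration at speed NO; stalling under load NO; exhaust lean NO; burning smell NO; coolant loss yes; visible smoke NO
(E) collapsed lifter — knocking noise NO; misfire codes NO; vibration at speed NO; stalling under load NO; exhaust lean yes; burning smell yes; coolant loss NO; visible smoke NO
(F) cracked intake manifold — knocking noise NO; misfire codes NO; vibration at speed NO; stalling under load yes; exhaust lean NO; burning smell yes; coolant loss NO; visible smoke NO
No candidate is consistent with all observations.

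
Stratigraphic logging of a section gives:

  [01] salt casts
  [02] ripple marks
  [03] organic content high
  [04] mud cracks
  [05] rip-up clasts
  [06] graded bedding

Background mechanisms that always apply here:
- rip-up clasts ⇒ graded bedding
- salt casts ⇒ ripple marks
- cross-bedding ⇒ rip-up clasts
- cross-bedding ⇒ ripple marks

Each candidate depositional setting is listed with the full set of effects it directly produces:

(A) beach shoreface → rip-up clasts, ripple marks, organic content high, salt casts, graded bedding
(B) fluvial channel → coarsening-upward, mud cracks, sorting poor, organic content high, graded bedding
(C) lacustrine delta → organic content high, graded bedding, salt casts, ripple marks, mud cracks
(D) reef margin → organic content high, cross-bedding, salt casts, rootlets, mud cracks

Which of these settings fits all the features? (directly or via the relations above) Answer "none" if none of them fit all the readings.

For each candidate, compare predicted effects to what was observed:
(A) beach shoreface — salt casts +; ripple marks +; organic content high +; mud cracks -; rip-up clasts +; graded bedding +
(B) fluvial channel — does not account for salt casts, ripple marks, rip-up clasts
(C) lacustrine delta — salt casts +; ripple marks +; organic content high +; mud cracks +; rip-up clasts -; graded bedding +
(D) reef margin — salt casts +; ripple marks + (through cross-bedding → ripple marks); organic content high +; mud cracks +; rip-up clasts + (through cross-bedding → rip-up clasts); graded bedding + (through cross-bedding → rip-up clasts → graded bedding)
(D) is the only candidate with no mismatches.

D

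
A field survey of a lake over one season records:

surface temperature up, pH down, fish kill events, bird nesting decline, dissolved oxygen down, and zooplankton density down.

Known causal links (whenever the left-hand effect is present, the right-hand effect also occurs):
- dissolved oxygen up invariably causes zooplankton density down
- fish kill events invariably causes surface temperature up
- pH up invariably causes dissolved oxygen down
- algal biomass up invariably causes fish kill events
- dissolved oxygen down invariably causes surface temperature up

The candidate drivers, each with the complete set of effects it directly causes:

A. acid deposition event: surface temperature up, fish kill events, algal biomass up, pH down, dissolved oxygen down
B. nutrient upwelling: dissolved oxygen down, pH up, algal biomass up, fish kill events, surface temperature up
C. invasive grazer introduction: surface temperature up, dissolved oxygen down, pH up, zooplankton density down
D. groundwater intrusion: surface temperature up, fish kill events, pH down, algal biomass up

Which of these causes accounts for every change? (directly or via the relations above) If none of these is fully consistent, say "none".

Checking each candidate against the observations:
(A) acid deposition event — surface temperature up ✓; pH down ✓; fish kill events ✓; bird nesting decline ✗; dissolved oxygen down ✓; zooplankton density down ✗
(B) nutrient upwelling — fails on pH down, bird nesting decline, zooplankton density down (predicts pH up, not pH down)
(C) invasive grazer introduction — surface temperature up ✓; pH down ✗; fish kill events ✗; bird nesting decline ✗; dissolved oxygen down ✓; zooplankton density down ✓
(D) groundwater intrusion — surface temperature up ✓; pH down ✓; fish kill events ✓; bird nesting decline ✗; dissolved oxygen down ✗; zooplankton density down ✗
None of the listed candidates fits everything.

none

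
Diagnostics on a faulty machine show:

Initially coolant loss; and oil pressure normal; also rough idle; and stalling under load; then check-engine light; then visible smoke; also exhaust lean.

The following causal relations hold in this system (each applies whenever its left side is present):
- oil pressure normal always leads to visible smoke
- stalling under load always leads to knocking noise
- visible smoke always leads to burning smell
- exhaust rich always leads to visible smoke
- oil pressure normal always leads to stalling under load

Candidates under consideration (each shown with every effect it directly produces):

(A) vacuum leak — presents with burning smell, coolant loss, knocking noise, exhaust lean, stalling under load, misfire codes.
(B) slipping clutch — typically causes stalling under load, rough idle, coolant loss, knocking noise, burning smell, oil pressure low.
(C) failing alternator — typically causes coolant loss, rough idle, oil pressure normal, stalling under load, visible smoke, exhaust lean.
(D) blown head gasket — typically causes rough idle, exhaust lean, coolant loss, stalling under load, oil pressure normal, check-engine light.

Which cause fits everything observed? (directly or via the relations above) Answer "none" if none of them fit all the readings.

Testing each hypothesis:
(A) vacuum leak — coolant loss ✓; oil pressure normal ✗; rough idle ✗; stalling under load ✓; check-engine light ✗; visible smoke ✗; exhaust lean ✓
(B) slipping clutch — fails on oil pressure normal, check-engine light, visible smoke, exhaust lean (predicts oil pressure low, not oil pressure normal)
(C) failing alternator — coolant loss ✓; oil pressure normal ✓; rough idle ✓; stalling under load ✓; check-engine light ✗; visible smoke ✓; exhaust lean ✓
(D) blown head gasket — accounts for every observation (visible smoke via oil pressure normal → visible smoke)
(D) is the only candidate with no mismatches.

D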